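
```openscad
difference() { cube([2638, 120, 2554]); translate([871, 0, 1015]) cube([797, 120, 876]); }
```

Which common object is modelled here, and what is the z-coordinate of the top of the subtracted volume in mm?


A wall with a window opening. The window head height is 1891 mm.

A wall with a rectangular opening subtracted — a window. Sill at z = 1015, opening 876 mm tall, so the head is at 1015 + 876 = 1891 mm.


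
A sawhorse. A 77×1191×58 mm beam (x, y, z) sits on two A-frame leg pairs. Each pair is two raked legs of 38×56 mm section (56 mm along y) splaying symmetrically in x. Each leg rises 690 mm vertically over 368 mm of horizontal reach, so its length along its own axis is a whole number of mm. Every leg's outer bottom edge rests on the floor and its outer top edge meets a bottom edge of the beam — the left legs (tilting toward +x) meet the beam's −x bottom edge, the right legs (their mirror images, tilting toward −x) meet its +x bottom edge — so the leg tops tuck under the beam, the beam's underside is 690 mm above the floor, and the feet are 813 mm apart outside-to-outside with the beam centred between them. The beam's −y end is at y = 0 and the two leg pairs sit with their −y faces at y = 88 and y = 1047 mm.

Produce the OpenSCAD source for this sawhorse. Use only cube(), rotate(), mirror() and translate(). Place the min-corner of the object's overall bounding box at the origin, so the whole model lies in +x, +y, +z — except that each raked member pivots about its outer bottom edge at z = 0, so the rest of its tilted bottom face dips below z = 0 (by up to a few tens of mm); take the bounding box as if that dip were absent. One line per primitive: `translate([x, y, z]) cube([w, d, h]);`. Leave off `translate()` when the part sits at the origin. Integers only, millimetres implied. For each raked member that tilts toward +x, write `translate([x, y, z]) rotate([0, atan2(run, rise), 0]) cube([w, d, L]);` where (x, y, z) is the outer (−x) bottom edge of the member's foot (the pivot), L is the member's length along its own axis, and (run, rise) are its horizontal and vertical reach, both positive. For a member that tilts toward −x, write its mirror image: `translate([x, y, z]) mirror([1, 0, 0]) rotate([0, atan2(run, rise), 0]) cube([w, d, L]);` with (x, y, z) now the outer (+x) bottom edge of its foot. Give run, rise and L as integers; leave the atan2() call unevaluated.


// leg length = √(368² + 690²) = 782
// right-leg outer foot x = 2·368 + 77 = 813
// beam min-corner = (368, 0, 690)
translate([368, 0, 690]) cube([77, 1191, 58]);
translate([0, 88, 0]) rotate([0, atan2(368, 690), 0]) cube([38, 56, 782]);
translate([813, 88, 0]) mirror([1, 0, 0]) rotate([0, atan2(368, 690), 0]) cube([38, 56, 782]);
translate([0, 1047, 0]) rotate([0, atan2(368, 690), 0]) cube([38, 56, 782]);
translate([813, 1047, 0]) mirror([1, 0, 0]) rotate([0, atan2(368, 690), 0]) cube([38, 56, 782]);


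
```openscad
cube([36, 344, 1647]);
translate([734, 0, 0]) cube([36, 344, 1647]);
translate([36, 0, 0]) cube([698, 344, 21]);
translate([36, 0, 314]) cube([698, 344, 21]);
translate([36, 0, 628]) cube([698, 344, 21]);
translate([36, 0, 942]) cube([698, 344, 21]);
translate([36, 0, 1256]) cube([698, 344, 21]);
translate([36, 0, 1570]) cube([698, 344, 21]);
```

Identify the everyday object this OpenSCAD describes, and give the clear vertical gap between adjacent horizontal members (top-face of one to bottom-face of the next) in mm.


A bookshelf. The clear shelf gap is 293 mm.

Two tall side panels with 6 horizontal boards between them — a bookshelf. The first two shelf undersides are at z = 0 and z = 314; with shelf thickness 21, the clear gap is 314 − 0 − 21 = 293 mm.


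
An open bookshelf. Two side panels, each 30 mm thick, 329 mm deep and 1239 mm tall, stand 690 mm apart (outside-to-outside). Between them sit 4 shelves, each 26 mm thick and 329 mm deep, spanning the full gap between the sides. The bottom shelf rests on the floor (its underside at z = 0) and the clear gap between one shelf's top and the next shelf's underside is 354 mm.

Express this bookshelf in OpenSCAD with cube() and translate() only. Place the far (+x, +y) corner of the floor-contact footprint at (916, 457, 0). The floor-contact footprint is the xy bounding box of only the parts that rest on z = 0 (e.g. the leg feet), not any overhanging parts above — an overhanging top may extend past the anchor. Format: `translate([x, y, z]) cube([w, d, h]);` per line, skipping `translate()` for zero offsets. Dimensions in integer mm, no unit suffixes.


translate([226, 128, 0]) cube([30, 329, 1239]);
translate([886, 128, 0]) cube([30, 329, 1239]);
translate([256, 128, 0]) cube([630, 329, 26]);
translate([256, 128, 380]) cube([630, 329, 26]);
translate([256, 128, 760]) cube([630, 329, 26]);
translate([256, 128, 1140]) cube([630, 329, 26]);


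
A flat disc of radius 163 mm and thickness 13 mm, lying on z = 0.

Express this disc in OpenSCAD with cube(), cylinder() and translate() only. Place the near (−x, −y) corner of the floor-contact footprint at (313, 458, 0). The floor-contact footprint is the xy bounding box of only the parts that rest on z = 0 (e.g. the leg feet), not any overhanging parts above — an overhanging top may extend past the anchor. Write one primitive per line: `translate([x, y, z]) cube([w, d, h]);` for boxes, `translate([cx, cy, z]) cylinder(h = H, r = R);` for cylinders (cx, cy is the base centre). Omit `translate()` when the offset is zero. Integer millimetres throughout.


translate([476, 621, 0]) cylinder(h = 13, r = 163);


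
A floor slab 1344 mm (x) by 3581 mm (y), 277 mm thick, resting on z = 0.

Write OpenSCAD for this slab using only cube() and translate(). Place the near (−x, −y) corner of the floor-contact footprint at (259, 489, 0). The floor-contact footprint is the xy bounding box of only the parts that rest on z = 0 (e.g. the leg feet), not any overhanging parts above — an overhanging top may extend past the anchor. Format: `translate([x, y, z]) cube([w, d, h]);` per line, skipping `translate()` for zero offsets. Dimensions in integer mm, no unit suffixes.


translate([259, 489, 0]) cube([1344, 3581, 277]);


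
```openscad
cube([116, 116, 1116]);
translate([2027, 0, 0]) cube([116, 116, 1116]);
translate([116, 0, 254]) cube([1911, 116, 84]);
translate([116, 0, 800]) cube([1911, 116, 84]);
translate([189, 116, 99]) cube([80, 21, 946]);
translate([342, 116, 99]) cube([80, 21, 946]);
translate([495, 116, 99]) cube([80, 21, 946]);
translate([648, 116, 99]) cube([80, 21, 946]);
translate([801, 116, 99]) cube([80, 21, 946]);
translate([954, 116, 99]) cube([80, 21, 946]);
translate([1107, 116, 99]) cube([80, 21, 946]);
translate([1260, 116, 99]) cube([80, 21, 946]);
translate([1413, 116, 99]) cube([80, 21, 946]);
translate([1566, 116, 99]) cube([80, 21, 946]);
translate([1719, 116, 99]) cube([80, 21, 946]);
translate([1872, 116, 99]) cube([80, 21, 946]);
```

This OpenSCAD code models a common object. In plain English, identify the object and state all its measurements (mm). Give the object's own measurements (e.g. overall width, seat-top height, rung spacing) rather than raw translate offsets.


A fence section. Two 116×116 mm posts, 1116 mm tall, stand on the floor with a clear span of 1911 mm between their inner faces. Two horizontal rails of 116×84 mm section span the gap between the posts with their undersides at z = 254 mm and z = 800 mm, flush with the posts' −y face. 12 pickets, each 80 mm wide, 21 mm thick and 946 mm tall, are fixed to the +y face of the rails with their bottoms at z = 99 mm, spaced across the span with a 73 mm gap after the −x post and between neighbouring pickets, with 75 mm left before the +x post.


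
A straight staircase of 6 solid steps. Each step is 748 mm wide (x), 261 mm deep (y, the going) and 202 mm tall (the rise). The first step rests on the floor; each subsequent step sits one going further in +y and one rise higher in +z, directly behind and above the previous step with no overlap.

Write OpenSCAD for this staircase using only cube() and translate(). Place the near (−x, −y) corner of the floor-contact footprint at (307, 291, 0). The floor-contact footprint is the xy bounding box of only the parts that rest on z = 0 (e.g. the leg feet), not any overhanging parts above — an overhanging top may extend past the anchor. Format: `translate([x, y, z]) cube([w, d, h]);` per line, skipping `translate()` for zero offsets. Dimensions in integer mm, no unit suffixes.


translate([307, 291, 0]) cube([748, 261, 202]);
translate([307, 552, 202]) cube([748, 261, 202]);
translate([307, 813, 404]) cube([748, 261, 202]);
translate([307, 1074, 606]) cube([748, 261, 202]);
translate([307, 1335, 808]) cube([748, 261, 202]);
translate([307, 1596, 1010]) cube([748, 261, 202]);


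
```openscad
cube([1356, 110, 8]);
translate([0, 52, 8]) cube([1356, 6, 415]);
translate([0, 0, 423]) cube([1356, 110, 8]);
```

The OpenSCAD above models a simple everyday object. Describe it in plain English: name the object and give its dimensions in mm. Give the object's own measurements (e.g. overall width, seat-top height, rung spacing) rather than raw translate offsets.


An I-beam lying along x, 1356 mm long. Overall section height 431 mm. Two flanges 110 mm wide (y) and 8 mm thick, one on the floor and one at the top; a web 6 mm thick runs between them, centred on the flange width.


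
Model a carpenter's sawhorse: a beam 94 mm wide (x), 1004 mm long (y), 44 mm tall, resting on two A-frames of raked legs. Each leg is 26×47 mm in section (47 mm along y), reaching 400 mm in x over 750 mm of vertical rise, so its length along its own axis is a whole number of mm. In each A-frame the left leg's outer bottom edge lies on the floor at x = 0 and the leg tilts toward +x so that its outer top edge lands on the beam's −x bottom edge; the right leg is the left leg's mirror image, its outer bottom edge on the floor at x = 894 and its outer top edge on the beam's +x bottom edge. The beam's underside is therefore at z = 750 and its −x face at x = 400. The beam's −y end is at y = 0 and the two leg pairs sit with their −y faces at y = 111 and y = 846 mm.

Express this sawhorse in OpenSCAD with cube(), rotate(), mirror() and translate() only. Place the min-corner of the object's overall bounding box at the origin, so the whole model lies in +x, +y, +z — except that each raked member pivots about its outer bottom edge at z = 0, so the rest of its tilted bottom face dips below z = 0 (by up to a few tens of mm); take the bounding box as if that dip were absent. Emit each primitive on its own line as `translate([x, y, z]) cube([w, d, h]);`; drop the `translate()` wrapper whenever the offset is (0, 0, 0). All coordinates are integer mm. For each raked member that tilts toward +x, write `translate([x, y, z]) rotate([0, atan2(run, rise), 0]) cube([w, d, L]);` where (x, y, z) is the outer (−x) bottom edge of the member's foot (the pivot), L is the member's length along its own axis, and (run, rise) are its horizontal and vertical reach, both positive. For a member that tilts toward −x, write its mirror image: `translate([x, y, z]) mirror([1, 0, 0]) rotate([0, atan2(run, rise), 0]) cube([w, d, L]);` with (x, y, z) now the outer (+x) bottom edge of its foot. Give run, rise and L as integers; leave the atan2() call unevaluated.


translate([400, 0, 750]) cube([94, 1004, 44]);
translate([0, 111, 0]) rotate([0, atan2(400, 750), 0]) cube([26, 47, 850]);
translate([894, 111, 0]) mirror([1, 0, 0]) rotate([0, atan2(400, 750), 0]) cube([26, 47, 850]);
translate([0, 846, 0]) rotate([0, atan2(400, 750), 0]) cube([26, 47, 850]);
translate([894, 846, 0]) mirror([1, 0, 0]) rotate([0, atan2(400, 750), 0]) cube([26, 47, 850]);


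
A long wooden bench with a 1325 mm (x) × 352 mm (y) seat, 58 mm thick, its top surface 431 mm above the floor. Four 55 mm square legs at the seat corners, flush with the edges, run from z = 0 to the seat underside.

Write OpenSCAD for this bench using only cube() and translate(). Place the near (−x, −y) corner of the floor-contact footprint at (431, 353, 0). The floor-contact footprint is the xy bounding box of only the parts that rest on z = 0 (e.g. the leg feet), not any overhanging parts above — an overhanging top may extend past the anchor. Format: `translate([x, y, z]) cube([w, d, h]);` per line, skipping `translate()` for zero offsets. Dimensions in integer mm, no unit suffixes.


translate([431, 353, 373]) cube([1325, 352, 58]);
translate([431, 353, 0]) cube([55, 55, 373]);
translate([431, 650, 0]) cube([55, 55, 373]);
translate([1701, 353, 0]) cube([55, 55, 373]);
translate([1701, 650, 0]) cube([55, 55, 373]);


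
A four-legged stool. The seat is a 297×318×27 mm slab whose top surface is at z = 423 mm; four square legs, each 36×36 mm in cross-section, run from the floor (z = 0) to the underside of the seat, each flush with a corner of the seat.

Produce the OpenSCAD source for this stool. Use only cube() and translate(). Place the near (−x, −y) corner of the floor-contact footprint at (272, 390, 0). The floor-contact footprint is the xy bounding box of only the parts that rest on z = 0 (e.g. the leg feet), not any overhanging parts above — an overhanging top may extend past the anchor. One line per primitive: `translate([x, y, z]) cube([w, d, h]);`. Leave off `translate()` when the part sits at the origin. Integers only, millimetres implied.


translate([272, 390, 396]) cube([297, 318, 27]);
translate([272, 390, 0]) cube([36, 36, 396]);
translate([533, 390, 0]) cube([36, 36, 396]);
translate([272, 672, 0]) cube([36, 36, 396]);
translate([533, 672, 0]) cube([36, 36, 396]);


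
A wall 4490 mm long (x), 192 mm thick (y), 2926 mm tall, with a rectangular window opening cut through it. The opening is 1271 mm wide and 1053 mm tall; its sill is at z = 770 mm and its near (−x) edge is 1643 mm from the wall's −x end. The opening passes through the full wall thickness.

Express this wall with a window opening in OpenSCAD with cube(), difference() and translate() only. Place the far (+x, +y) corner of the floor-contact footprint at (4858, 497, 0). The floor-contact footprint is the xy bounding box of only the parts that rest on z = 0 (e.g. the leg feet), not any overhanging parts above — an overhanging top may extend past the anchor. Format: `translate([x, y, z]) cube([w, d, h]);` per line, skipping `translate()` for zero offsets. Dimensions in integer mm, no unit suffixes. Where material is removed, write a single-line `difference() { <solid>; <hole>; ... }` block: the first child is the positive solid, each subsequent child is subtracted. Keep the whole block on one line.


difference() { translate([368, 305, 0]) cube([4490, 192, 2926]); translate([2011, 305, 770]) cube([1271, 192, 1053]); }


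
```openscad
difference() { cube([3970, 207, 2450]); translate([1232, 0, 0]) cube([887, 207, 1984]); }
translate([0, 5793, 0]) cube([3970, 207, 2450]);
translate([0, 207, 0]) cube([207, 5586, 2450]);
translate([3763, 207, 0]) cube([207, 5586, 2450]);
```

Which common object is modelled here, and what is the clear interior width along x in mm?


A single room. The interior width is 3556 mm.

Four walls enclosing a rectangle with a door in the front wall — a room. Outside width 3970 minus two 207 mm walls gives 3556 mm.


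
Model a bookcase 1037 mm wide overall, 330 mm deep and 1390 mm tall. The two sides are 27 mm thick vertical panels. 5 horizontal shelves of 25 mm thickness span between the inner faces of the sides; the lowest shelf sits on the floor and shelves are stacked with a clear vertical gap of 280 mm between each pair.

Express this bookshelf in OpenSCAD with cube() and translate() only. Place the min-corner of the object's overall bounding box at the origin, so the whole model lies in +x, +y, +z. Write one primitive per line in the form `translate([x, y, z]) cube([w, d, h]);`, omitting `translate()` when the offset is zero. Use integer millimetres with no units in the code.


cube([27, 330, 1390]);
translate([1010, 0, 0]) cube([27, 330, 1390]);
translate([27, 0, 0]) cube([983, 330, 25]);
translate([27, 0, 305]) cube([983, 330, 25]);
translate([27, 0, 610]) cube([983, 330, 25]);
translate([27, 0, 915]) cube([983, 330, 25]);
translate([27, 0, 1220]) cube([983, 330, 25]);


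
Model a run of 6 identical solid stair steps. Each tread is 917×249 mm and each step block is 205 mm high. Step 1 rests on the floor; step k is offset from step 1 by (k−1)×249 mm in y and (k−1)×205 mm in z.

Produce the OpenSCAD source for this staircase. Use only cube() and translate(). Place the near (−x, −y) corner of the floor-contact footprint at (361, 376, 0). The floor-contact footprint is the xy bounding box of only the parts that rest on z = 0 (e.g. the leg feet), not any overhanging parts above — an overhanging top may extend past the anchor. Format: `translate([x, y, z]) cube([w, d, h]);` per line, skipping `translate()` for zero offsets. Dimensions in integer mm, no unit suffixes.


translate([361, 376, 0]) cube([917, 249, 205]);
translate([361, 625, 205]) cube([917, 249, 205]);
translate([361, 874, 410]) cube([917, 249, 205]);
translate([361, 1123, 615]) cube([917, 249, 205]);
translate([361, 1372, 820]) cube([917, 249, 205]);
translate([361, 1621, 1025]) cube([917, 249, 205]);


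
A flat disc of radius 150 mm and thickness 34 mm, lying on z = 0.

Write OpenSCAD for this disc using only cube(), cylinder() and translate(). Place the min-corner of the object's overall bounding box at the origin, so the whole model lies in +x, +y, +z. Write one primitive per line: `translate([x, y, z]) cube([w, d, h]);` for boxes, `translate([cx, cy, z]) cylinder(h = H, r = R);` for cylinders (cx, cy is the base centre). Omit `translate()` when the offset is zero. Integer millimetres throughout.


translate([150, 150, 0]) cylinder(h = 34, r = 150);


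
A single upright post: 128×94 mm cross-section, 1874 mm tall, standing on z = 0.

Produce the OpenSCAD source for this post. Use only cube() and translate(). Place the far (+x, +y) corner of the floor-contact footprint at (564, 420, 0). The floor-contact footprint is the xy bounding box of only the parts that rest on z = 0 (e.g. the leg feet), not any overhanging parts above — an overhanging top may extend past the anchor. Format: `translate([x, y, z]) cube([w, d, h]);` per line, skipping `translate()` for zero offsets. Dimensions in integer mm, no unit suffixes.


translate([436, 326, 0]) cube([128, 94, 1874]);


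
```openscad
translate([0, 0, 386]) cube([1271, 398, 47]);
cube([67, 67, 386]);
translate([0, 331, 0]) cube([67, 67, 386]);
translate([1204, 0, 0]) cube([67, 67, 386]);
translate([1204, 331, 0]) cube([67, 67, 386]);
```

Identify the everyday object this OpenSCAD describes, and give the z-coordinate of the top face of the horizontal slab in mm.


A bench. The seat-top height is 433 mm.

A long slab on four corner posts — a bench. The slab sits at z = 386 with thickness 47, so the top is 386 + 47 = 433 mm.


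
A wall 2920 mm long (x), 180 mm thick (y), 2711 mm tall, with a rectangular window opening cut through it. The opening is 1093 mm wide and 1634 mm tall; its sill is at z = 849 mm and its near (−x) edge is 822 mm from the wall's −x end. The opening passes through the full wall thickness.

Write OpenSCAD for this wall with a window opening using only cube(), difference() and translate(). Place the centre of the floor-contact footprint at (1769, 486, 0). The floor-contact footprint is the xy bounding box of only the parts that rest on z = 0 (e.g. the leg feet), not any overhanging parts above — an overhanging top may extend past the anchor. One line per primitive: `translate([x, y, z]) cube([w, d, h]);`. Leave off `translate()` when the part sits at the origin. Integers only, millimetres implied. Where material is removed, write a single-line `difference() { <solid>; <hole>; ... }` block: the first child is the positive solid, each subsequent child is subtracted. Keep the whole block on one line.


difference() { translate([309, 396, 0]) cube([2920, 180, 2711]); translate([1131, 396, 849]) cube([1093, 180, 1634]); }


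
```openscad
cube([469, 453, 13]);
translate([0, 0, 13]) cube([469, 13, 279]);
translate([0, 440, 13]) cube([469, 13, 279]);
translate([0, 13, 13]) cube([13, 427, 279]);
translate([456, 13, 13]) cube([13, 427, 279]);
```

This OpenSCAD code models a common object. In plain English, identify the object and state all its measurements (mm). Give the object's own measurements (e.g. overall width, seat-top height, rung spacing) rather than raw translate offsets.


An open-topped rectangular box: outside dimensions 469×453×292 mm, with a uniform wall and base thickness of 13 mm. The base is a full 469×453 slab on the floor; four walls sit on top of the base. The front and back walls (the −y and +y sides) span the full width; the two side walls fit between them.


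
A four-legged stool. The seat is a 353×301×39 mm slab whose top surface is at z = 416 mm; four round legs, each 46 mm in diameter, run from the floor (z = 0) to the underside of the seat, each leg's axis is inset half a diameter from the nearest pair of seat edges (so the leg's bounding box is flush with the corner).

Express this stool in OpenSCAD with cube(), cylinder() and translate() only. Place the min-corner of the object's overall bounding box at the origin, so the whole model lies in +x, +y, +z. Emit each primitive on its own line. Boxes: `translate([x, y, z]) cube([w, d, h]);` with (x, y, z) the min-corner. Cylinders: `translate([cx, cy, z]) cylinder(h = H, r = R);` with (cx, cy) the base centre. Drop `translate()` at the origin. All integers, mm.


translate([0, 0, 377]) cube([353, 301, 39]);
translate([23, 23, 0]) cylinder(h = 377, r = 23);
translate([330, 23, 0]) cylinder(h = 377, r = 23);
translate([23, 278, 0]) cylinder(h = 377, r = 23);
translate([330, 278, 0]) cylinder(h = 377, r = 23);


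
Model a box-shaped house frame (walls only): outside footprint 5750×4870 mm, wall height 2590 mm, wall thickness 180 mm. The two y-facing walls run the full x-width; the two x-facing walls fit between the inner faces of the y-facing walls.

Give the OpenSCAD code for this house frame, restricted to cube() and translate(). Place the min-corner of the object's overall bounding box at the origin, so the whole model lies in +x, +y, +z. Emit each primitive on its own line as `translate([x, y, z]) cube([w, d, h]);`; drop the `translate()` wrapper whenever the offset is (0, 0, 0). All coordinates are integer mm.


cube([5750, 180, 2590]);
translate([0, 4690, 0]) cube([5750, 180, 2590]);
translate([0, 180, 0]) cube([180, 4510, 2590]);
translate([5570, 180, 0]) cube([180, 4510, 2590]);


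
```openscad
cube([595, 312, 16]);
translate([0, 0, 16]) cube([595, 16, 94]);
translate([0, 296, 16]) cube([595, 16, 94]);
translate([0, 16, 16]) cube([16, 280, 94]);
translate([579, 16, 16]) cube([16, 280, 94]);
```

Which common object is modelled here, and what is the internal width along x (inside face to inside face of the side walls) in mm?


An open box. The internal width is 563 mm.

A 595×312 base slab with four walls standing on it — an open box. The base is 595 mm wide and the walls are 16 mm thick, so the internal width is 595 − 2 × 16 = 563 mm.


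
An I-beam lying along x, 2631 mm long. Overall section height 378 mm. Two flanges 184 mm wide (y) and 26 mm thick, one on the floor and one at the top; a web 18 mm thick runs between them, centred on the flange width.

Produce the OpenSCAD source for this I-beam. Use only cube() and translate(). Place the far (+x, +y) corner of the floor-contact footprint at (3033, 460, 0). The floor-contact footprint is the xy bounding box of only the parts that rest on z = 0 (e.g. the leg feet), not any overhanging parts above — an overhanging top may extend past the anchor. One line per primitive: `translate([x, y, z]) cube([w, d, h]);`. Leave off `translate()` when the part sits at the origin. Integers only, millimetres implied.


translate([402, 276, 0]) cube([2631, 184, 26]);
translate([402, 359, 26]) cube([2631, 18, 326]);
translate([402, 276, 352]) cube([2631, 184, 26]);


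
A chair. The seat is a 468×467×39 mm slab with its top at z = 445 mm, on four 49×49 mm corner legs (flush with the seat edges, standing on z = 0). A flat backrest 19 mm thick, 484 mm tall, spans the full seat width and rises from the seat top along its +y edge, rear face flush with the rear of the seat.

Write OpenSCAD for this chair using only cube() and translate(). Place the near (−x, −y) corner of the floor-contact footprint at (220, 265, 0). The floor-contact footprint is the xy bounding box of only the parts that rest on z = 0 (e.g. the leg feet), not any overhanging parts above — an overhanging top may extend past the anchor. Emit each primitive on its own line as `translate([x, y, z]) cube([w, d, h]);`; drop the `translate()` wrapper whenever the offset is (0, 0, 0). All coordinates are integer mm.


// leg_h = 445 - 39 = 406
translate([220, 265, 406]) cube([468, 467, 39]);
translate([220, 265, 0]) cube([49, 49, 406]);
translate([639, 265, 0]) cube([49, 49, 406]);
translate([220, 683, 0]) cube([49, 49, 406]);
translate([639, 683, 0]) cube([49, 49, 406]);
translate([220, 713, 445]) cube([468, 19, 484]);


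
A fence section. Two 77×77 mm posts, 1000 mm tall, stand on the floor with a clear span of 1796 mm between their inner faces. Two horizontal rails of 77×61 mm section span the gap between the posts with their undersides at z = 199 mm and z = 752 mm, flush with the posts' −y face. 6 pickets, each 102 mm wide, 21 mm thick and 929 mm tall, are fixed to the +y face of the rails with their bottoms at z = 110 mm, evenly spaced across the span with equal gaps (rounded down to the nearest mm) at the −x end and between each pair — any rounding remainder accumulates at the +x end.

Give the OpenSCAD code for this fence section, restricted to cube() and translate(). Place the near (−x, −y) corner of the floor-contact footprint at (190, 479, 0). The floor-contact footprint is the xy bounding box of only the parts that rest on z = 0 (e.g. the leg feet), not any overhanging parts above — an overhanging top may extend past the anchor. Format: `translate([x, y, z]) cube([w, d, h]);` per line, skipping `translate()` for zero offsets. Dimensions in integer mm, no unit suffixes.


translate([190, 479, 0]) cube([77, 77, 1000]);
translate([2063, 479, 0]) cube([77, 77, 1000]);
translate([267, 479, 199]) cube([1796, 77, 61]);
translate([267, 479, 752]) cube([1796, 77, 61]);
translate([436, 556, 110]) cube([102, 21, 929]);
translate([707, 556, 110]) cube([102, 21, 929]);
translate([978, 556, 110]) cube([102, 21, 929]);
translate([1249, 556, 110]) cube([102, 21, 929]);
translate([1520, 556, 110]) cube([102, 21, 929]);
translate([1791, 556, 110]) cube([102, 21, 929]);


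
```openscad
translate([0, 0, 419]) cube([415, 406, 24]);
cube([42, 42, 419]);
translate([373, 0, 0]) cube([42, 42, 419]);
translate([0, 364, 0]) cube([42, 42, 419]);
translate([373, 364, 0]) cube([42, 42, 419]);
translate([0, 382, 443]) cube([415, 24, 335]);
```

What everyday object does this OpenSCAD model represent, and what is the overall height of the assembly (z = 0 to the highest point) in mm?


A chair. The overall height is 778 mm.

A slab on four corner posts with a tall panel at the back — a chair. The seat slab sits at z = 419 with thickness 24, and the 335 mm backrest starts at the seat top, so the overall height is 419 + 24 + 335 = 778 mm.


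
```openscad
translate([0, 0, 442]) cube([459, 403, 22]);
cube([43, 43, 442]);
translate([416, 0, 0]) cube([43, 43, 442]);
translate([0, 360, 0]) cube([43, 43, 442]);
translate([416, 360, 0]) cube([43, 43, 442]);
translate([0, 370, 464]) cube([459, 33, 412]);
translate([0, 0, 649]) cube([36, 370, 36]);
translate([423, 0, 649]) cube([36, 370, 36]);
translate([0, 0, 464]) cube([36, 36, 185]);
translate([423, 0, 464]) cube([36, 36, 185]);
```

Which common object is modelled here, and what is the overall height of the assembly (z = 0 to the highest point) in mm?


A chair. The overall height is 876 mm.

A slab on four corner posts with a tall panel at the back — a chair. The seat slab sits at z = 442 with thickness 22, and the 412 mm backrest starts at the seat top, so the overall height is 442 + 22 + 412 = 876 mm.


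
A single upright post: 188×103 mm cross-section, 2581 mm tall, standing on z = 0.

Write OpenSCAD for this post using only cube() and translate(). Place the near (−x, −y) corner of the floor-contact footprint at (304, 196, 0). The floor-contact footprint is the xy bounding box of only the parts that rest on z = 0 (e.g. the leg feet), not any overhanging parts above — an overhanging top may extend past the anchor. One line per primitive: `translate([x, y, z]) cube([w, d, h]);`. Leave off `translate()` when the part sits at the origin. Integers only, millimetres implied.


translate([304, 196, 0]) cube([188, 103, 2581]);


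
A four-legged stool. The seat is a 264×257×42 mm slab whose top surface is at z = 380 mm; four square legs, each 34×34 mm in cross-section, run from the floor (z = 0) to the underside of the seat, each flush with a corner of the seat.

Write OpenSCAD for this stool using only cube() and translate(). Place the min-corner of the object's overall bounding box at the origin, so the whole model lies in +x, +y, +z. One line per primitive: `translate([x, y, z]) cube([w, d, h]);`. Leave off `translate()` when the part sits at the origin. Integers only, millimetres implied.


// leg_h = 380 - 42 = 338
translate([0, 0, 338]) cube([264, 257, 42]);
cube([34, 34, 338]);
translate([230, 0, 0]) cube([34, 34, 338]);
translate([0, 223, 0]) cube([34, 34, 338]);
translate([230, 223, 0]) cube([34, 34, 338]);


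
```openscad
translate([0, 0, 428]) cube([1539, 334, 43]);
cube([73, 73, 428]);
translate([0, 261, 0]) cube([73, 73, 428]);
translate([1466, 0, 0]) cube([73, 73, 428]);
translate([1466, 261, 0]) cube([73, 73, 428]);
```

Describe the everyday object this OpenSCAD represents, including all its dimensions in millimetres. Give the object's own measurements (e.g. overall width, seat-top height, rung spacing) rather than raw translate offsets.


A bench: a 1539×334 mm seat slab, 43 mm thick, top at z = 471 mm, on four 73×73 mm square legs flush with the seat corners and standing on z = 0.


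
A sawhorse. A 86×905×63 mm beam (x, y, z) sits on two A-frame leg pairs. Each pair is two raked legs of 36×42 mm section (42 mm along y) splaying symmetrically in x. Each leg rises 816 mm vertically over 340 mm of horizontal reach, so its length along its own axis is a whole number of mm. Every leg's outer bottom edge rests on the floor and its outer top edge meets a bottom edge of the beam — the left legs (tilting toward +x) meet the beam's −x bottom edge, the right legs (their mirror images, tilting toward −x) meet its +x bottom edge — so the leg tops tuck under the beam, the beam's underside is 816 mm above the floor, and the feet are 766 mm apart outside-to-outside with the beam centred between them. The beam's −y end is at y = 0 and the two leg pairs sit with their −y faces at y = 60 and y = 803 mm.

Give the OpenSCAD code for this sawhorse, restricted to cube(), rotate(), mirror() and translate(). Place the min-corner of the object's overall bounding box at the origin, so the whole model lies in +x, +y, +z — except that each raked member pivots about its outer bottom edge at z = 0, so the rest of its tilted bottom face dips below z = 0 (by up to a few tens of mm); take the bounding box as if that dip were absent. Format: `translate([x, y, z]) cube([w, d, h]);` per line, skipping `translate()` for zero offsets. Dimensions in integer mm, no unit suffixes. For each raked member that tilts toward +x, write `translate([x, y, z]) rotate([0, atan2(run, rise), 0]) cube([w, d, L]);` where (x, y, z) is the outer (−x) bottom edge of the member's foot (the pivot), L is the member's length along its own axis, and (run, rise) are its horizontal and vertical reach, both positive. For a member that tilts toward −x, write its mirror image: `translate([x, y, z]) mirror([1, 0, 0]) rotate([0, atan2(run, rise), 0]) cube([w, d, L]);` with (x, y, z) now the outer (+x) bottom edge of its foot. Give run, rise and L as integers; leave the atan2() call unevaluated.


// leg length = √(340² + 816²) = 884
// right-leg outer foot x = 2·340 + 86 = 766
// beam min-corner = (340, 0, 816)
translate([340, 0, 816]) cube([86, 905, 63]);
translate([0, 60, 0]) rotate([0, atan2(340, 816), 0]) cube([36, 42, 884]);
translate([766, 60, 0]) mirror([1, 0, 0]) rotate([0, atan2(340, 816), 0]) cube([36, 42, 884]);
translate([0, 803, 0]) rotate([0, atan2(340, 816), 0]) cube([36, 42, 884]);
translate([766, 803, 0]) mirror([1, 0, 0]) rotate([0, atan2(340, 816), 0]) cube([36, 42, 884]);


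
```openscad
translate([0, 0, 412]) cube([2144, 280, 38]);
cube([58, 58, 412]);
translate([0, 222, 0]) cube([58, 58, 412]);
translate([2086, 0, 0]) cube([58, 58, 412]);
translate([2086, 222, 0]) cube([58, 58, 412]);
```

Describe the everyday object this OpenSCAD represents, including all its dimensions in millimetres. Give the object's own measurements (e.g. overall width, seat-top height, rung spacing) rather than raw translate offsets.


A bench: a 2144×280 mm seat slab, 38 mm thick, top at z = 450 mm, on four 58×58 mm square legs flush with the seat corners and standing on z = 0.


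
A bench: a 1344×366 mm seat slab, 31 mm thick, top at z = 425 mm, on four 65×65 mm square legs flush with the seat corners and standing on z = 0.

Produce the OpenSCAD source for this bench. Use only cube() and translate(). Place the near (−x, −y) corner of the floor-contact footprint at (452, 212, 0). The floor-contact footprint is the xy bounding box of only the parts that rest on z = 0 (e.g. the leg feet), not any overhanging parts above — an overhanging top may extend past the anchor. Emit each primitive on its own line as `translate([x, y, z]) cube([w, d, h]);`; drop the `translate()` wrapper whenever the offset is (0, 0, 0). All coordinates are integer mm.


// leg_h = 425 − 31 = 394
translate([452, 212, 394]) cube([1344, 366, 31]);
translate([452, 212, 0]) cube([65, 65, 394]);
translate([452, 513, 0]) cube([65, 65, 394]);
translate([1731, 212, 0]) cube([65, 65, 394]);
translate([1731, 513, 0]) cube([65, 65, 394]);


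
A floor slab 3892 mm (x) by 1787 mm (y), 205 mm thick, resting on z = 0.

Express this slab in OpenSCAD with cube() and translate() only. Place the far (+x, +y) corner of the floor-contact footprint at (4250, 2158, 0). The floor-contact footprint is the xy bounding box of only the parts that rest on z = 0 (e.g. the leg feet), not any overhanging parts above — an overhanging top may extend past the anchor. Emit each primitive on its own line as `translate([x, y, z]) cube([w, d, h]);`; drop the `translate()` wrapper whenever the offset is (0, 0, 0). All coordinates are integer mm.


translate([358, 371, 0]) cube([3892, 1787, 205]);


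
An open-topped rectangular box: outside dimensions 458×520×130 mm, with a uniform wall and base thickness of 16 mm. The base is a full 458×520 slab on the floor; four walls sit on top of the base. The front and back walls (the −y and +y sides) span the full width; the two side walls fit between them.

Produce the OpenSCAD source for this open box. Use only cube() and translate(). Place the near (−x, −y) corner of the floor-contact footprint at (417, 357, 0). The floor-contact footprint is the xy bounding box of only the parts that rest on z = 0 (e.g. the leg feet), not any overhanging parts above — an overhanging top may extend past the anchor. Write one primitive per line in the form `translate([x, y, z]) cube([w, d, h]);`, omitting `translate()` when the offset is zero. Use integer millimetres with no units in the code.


translate([417, 357, 0]) cube([458, 520, 16]);
translate([417, 357, 16]) cube([458, 16, 114]);
translate([417, 861, 16]) cube([458, 16, 114]);
translate([417, 373, 16]) cube([16, 488, 114]);
translate([859, 373, 16]) cube([16, 488, 114]);


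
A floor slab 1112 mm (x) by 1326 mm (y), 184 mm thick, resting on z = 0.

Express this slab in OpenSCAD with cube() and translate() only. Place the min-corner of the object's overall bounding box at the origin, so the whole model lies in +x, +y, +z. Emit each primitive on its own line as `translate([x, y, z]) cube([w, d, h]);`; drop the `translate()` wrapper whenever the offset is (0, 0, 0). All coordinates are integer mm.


cube([1112, 1326, 184]);


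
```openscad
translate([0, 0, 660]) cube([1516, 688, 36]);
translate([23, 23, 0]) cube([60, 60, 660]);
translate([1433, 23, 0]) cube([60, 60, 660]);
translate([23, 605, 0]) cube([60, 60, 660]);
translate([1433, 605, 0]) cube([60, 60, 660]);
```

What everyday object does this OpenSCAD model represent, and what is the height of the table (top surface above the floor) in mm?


A table. The table height is 696 mm.

A 1516×688×36 slab sits at z = 660 on four 60 mm square posts — a table. The top surface is at 660 + 36 = 696 mm.


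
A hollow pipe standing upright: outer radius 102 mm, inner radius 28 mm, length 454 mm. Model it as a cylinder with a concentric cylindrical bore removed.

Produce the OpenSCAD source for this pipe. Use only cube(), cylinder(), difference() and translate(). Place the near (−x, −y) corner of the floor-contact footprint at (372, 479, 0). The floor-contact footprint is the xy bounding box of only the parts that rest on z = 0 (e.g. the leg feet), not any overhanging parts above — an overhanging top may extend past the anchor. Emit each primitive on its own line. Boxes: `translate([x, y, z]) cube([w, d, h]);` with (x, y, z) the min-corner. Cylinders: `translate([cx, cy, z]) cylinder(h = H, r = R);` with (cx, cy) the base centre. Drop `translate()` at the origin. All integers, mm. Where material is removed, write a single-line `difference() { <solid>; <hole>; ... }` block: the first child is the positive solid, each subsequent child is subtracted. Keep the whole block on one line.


difference() { translate([474, 581, 0]) cylinder(h = 454, r = 102); translate([474, 581, 0]) cylinder(h = 454, r = 28); }


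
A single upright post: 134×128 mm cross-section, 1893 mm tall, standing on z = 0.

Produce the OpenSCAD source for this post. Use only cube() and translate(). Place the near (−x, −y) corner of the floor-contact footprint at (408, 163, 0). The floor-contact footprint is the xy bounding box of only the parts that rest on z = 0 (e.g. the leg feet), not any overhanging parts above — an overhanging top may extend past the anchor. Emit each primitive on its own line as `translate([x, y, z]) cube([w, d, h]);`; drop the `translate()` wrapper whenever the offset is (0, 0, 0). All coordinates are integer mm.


translate([408, 163, 0]) cube([134, 128, 1893]);


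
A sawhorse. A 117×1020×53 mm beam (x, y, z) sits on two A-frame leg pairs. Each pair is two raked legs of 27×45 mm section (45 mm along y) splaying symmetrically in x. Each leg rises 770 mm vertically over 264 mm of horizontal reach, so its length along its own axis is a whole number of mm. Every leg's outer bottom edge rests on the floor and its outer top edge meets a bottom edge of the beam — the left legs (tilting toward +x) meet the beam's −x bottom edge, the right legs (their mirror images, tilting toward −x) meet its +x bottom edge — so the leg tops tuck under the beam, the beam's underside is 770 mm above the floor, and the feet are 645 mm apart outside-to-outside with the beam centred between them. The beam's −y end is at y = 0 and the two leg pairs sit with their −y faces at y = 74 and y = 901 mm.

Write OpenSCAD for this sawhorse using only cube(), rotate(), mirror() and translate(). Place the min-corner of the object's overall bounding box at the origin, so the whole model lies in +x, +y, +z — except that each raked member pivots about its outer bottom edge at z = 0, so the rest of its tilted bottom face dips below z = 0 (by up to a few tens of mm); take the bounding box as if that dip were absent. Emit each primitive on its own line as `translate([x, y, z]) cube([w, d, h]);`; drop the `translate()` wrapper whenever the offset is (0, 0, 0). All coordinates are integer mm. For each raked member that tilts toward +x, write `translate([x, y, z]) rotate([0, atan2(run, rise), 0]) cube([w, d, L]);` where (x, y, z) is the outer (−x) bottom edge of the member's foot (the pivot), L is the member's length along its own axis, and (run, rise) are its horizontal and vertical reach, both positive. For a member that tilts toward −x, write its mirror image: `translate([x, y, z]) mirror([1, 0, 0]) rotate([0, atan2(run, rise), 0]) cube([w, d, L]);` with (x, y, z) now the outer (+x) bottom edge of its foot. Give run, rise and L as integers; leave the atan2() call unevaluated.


// leg length = √(264² + 770²) = 814
// right-leg outer foot x = 2·264 + 117 = 645
// beam min-corner = (264, 0, 770)
translate([264, 0, 770]) cube([117, 1020, 53]);
translate([0, 74, 0]) rotate([0, atan2(264, 770), 0]) cube([27, 45, 814]);
translate([645, 74, 0]) mirror([1, 0, 0]) rotate([0, atan2(264, 770), 0]) cube([27, 45, 814]);
translate([0, 901, 0]) rotate([0, atan2(264, 770), 0]) cube([27, 45, 814]);
translate([645, 901, 0]) mirror([1, 0, 0]) rotate([0, atan2(264, 770), 0]) cube([27, 45, 814]);
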